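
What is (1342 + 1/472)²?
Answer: 401227230625/222784 ≈ 1.8010e+6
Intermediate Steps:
(1342 + 1/472)² = (633425/472)² = 401227230625/222784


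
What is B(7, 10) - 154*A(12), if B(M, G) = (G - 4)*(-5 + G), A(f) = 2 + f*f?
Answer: -22454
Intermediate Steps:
A(f) = 2 + f²
B(M, G) = (-5 + G)*(-4 + G) (B(M, G) = (-4 + G)*(-5 + G) = (-5 + G)*(-4 + G))
B(7, 10) - 154*A(12) = (20 + 10² - 9*10) - 154*(2 + 12²) = (20 + 100 - 90) - 154*(2 + 144) = 30 - 154*146 = 30 - 22484 = -22454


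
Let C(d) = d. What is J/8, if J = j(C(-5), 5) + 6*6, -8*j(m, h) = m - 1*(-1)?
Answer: 73/16 ≈ 4.5625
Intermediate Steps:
j(m, h) = -1/8 - m/8 (j(m, h) = -(m - 1*(-1))/8 = -(m + 1)/8 = -(1 + m)/8 = -1/8 - m/8)
J = 73/2 (J = (-1/8 - 1/8*(-5)) + 6*6 = (-1/8 + 5/8) + 36 = 1/2 + 36 = 73/2 ≈ 36.500)
J/8 = (73/2)/8 = (73/2)*(1/8) = 73/16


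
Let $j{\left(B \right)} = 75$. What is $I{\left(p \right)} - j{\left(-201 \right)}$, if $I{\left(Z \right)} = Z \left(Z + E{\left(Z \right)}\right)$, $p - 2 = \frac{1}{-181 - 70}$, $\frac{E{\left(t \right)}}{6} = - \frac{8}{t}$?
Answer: $- \frac{7498122}{63001} \approx -119.02$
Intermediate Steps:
$E{\left(t \right)} = - \frac{48}{t}$ ($E{\left(t \right)} = 6 \left(- \frac{8}{t}\right) = - \frac{48}{t}$)
$p = \frac{501}{251}$ ($p = 2 + \frac{1}{-181 - 70} = 2 + \frac{1}{-251} = 2 - \frac{1}{251} = \frac{501}{251} \approx 1.996$)
$I{\left(Z \right)} = Z \left(Z - \frac{48}{Z}\right)$
$I{\left(p \right)} - j{\left(-201 \right)} = \left(-48 + \left(\frac{501}{251}\right)^{2}\right) - 75 = \left(-48 + \frac{251001}{63001}\right) - 75 = - \frac{2773047}{63001} - 75 = - \frac{7498122}{63001}$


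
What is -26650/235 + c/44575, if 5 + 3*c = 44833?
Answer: -710647334/6285075 ≈ -113.07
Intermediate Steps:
c = 44828/3 (c = -5/3 + (⅓)*44833 = -5/3 + 44833/3 = 44828/3 ≈ 14943.)
-26650/235 + c/44575 = -26650/235 + (44828/3)/44575 = -26650*1/235 + (44828/3)*(1/44575) = -5330/47 + 44828/133725 = -710647334/6285075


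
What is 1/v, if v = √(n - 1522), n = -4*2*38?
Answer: -I*√1826/1826 ≈ -0.023402*I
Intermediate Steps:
n = -304 (n = -8*38 = -304)
v = I*√1826 (v = √(-304 - 1522) = √(-1826) = I*√1826 ≈ 42.732*I)
1/v = 1/(I*√1826) = -I*√1826/1826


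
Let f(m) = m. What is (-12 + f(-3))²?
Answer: 225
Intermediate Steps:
(-12 + f(-3))² = (-12 - 3)² = (-15)² = 225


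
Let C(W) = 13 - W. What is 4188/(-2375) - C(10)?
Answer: -11313/2375 ≈ -4.7634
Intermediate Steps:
4188/(-2375) - C(10) = 4188/(-2375) - (13 - 1*10) = 4188*(-1/2375) - (13 - 10) = -4188/2375 - 1*3 = -4188/2375 - 3 = -11313/2375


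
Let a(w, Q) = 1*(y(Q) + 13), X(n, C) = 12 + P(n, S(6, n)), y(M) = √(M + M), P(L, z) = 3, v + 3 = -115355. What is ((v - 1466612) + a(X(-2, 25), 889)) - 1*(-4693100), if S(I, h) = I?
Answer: 3111143 + √1778 ≈ 3.1112e+6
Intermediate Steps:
v = -115358 (v = -3 - 115355 = -115358)
y(M) = √2*√M (y(M) = √(2*M) = √2*√M)
X(n, C) = 15 (X(n, C) = 12 + 3 = 15)
a(w, Q) = 13 + √2*√Q (a(w, Q) = 1*(√2*√Q + 13) = 1*(13 + √2*√Q) = 13 + √2*√Q)
((v - 1466612) + a(X(-2, 25), 889)) - 1*(-4693100) = ((-115358 - 1466612) + (13 + √2*√889)) - 1*(-4693100) = (-1581970 + (13 + √1778)) + 4693100 = (-1581957 + √1778) + 4693100 = 3111143 + √1778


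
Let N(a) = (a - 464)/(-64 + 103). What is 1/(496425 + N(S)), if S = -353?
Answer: 39/19359758 ≈ 2.0145e-6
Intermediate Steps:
N(a) = -464/39 + a/39 (N(a) = (-464 + a)/39 = (-464 + a)*(1/39) = -464/39 + a/39)
1/(496425 + N(S)) = 1/(496425 + (-464/39 + (1/39)*(-353))) = 1/(496425 + (-464/39 - 353/39)) = 1/(496425 - 817/39) = 1/(19359758/39) = 39/19359758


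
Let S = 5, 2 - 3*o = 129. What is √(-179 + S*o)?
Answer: 2*I*√879/3 ≈ 19.765*I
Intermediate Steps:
o = -127/3 (o = ⅔ - ⅓*129 = ⅔ - 43 = -127/3 ≈ -42.333)
√(-179 + S*o) = √(-179 + 5*(-127/3)) = √(-179 - 635/3) = √(-1172/3) = 2*I*√879/3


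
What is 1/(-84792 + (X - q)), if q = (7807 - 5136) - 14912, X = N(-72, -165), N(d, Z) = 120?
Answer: -1/72431 ≈ -1.3806e-5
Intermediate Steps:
X = 120
q = -12241 (q = 2671 - 14912 = -12241)
1/(-84792 + (X - q)) = 1/(-84792 + (120 - 1*(-12241))) = 1/(-84792 + (120 + 12241)) = 1/(-84792 + 12361) = 1/(-72431) = -1/72431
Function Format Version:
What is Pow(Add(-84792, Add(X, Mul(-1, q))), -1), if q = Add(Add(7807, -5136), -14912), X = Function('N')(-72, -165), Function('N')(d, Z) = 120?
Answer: Rational(-1, 72431) ≈ -1.3806e-5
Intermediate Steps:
X = 120
q = -12241 (q = Add(2671, -14912) = -12241)
Pow(Add(-84792, Add(X, Mul(-1, q))), -1) = Pow(Add(-84792, Add(120, Mul(-1, -12241))), -1) = Pow(Add(-84792, Add(120, 12241)), -1) = Pow(Add(-84792, 12361), -1) = Pow(-72431, -1) = Rational(-1, 72431)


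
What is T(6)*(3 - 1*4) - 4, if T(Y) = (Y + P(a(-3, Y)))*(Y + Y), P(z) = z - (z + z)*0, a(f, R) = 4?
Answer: -124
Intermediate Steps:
P(z) = z (P(z) = z - 2*z*0 = z - 1*0 = z + 0 = z)
T(Y) = 2*Y*(4 + Y) (T(Y) = (Y + 4)*(Y + Y) = (4 + Y)*(2*Y) = 2*Y*(4 + Y))
T(6)*(3 - 1*4) - 4 = (2*6*(4 + 6))*(3 - 1*4) - 4 = (2*6*10)*(3 - 4) - 4 = 120*(-1) - 4 = -120 - 4 = -124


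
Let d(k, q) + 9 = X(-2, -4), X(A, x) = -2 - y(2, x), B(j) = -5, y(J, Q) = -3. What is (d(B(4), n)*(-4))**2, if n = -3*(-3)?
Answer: 1024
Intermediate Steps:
n = 9
X(A, x) = 1 (X(A, x) = -2 - 1*(-3) = -2 + 3 = 1)
d(k, q) = -8 (d(k, q) = -9 + 1 = -8)
(d(B(4), n)*(-4))**2 = (-8*(-4))**2 = 32**2 = 1024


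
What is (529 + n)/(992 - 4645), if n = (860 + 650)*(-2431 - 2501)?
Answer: 7446791/3653 ≈ 2038.5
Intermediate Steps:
n = -7447320 (n = 1510*(-4932) = -7447320)
(529 + n)/(992 - 4645) = (529 - 7447320)/(992 - 4645) = -7446791/(-3653) = -7446791*(-1/3653) = 7446791/3653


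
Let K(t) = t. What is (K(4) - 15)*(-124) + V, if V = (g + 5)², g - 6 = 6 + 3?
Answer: 1764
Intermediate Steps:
g = 15 (g = 6 + (6 + 3) = 6 + 9 = 15)
V = 400 (V = (15 + 5)² = 20² = 400)
(K(4) - 15)*(-124) + V = (4 - 15)*(-124) + 400 = -11*(-124) + 400 = 1364 + 400 = 1764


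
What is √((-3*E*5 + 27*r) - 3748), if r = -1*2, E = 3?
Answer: I*√3847 ≈ 62.024*I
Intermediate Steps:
r = -2
√((-3*E*5 + 27*r) - 3748) = √((-3*3*5 + 27*(-2)) - 3748) = √((-9*5 - 54) - 3748) = √((-45 - 54) - 3748) = √(-99 - 3748) = √(-3847) = I*√3847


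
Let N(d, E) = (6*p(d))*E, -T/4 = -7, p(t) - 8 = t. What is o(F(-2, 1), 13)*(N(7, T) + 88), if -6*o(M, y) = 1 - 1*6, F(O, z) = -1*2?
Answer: 6520/3 ≈ 2173.3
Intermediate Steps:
p(t) = 8 + t
F(O, z) = -2
T = 28 (T = -4*(-7) = 28)
o(M, y) = ⅚ (o(M, y) = -(1 - 1*6)/6 = -(1 - 6)/6 = -⅙*(-5) = ⅚)
N(d, E) = E*(48 + 6*d) (N(d, E) = (6*(8 + d))*E = (48 + 6*d)*E = E*(48 + 6*d))
o(F(-2, 1), 13)*(N(7, T) + 88) = 5*(6*28*(8 + 7) + 88)/6 = 5*(6*28*15 + 88)/6 = 5*(2520 + 88)/6 = (⅚)*2608 = 6520/3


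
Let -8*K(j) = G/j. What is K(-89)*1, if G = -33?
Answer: -33/712 ≈ -0.046348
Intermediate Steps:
K(j) = 33/(8*j) (K(j) = -(-33)/(8*j) = 33/(8*j))
K(-89)*1 = ((33/8)/(-89))*1 = ((33/8)*(-1/89))*1 = -33/712*1 = -33/712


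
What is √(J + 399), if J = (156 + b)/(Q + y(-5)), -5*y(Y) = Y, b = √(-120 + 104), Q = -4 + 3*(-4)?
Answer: √(87435 - 60*I)/15 ≈ 19.713 - 0.0067637*I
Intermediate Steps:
Q = -16 (Q = -4 - 12 = -16)
b = 4*I (b = √(-16) = 4*I ≈ 4.0*I)
y(Y) = -Y/5
J = -52/5 - 4*I/15 (J = (156 + 4*I)/(-16 - ⅕*(-5)) = (156 + 4*I)/(-16 + 1) = (156 + 4*I)/(-15) = (156 + 4*I)*(-1/15) = -52/5 - 4*I/15 ≈ -10.4 - 0.26667*I)
√(J + 399) = √((-52/5 - 4*I/15) + 399) = √(1943/5 - 4*I/15)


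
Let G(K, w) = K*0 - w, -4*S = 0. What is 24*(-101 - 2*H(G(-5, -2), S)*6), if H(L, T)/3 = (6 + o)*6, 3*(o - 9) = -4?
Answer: -73272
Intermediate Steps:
S = 0 (S = -1/4*0 = 0)
o = 23/3 (o = 9 + (1/3)*(-4) = 9 - 4/3 = 23/3 ≈ 7.6667)
G(K, w) = -w (G(K, w) = 0 - w = -w)
H(L, T) = 246 (H(L, T) = 3*((6 + 23/3)*6) = 3*((41/3)*6) = 3*82 = 246)
24*(-101 - 2*H(G(-5, -2), S)*6) = 24*(-101 - 2*246*6) = 24*(-101 - 492*6) = 24*(-101 - 2952) = 24*(-3053) = -73272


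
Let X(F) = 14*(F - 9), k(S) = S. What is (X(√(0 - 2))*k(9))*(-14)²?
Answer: -222264 + 24696*I*√2 ≈ -2.2226e+5 + 34925.0*I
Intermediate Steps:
X(F) = -126 + 14*F (X(F) = 14*(-9 + F) = -126 + 14*F)
(X(√(0 - 2))*k(9))*(-14)² = ((-126 + 14*√(0 - 2))*9)*(-14)² = ((-126 + 14*√(-2))*9)*196 = ((-126 + 14*(I*√2))*9)*196 = ((-126 + 14*I*√2)*9)*196 = (-1134 + 126*I*√2)*196 = -222264 + 24696*I*√2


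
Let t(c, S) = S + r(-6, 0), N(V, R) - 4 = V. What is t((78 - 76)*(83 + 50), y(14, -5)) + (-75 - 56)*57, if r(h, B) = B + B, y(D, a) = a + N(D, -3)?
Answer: -7454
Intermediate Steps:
N(V, R) = 4 + V
y(D, a) = 4 + D + a (y(D, a) = a + (4 + D) = 4 + D + a)
r(h, B) = 2*B
t(c, S) = S (t(c, S) = S + 2*0 = S + 0 = S)
t((78 - 76)*(83 + 50), y(14, -5)) + (-75 - 56)*57 = (4 + 14 - 5) + (-75 - 56)*57 = 13 - 131*57 = 13 - 7467 = -7454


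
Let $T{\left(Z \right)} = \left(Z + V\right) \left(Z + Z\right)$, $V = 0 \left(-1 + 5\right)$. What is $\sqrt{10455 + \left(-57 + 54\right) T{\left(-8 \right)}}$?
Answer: $3 \sqrt{1119} \approx 100.35$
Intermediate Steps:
$V = 0$ ($V = 0 \cdot 4 = 0$)
$T{\left(Z \right)} = 2 Z^{2}$ ($T{\left(Z \right)} = \left(Z + 0\right) \left(Z + Z\right) = Z 2 Z = 2 Z^{2}$)
$\sqrt{10455 + \left(-57 + 54\right) T{\left(-8 \right)}} = \sqrt{10455 + \left(-57 + 54\right) 2 \left(-8\right)^{2}} = \sqrt{10455 - 3 \cdot 2 \cdot 64} = \sqrt{10455 - 384} = \sqrt{10071} = 3 \sqrt{1119}$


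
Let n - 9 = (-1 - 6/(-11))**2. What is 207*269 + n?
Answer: 6738757/121 ≈ 55692.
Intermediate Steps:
n = 1114/121 (n = 9 + (-1 - 6/(-11))**2 = 9 + (-1 - 6*(-1/11))**2 = 9 + (-1 + 6/11)**2 = 9 + (-5/11)**2 = 9 + 25/121 = 1114/121 ≈ 9.2066)
207*269 + n = 207*269 + 1114/121 = 55683 + 1114/121 = 6738757/121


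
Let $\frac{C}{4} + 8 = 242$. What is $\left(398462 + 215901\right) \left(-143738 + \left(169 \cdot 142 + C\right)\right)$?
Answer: $-72988781852$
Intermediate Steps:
$C = 936$ ($C = -32 + 4 \cdot 242 = -32 + 968 = 936$)
$\left(398462 + 215901\right) \left(-143738 + \left(169 \cdot 142 + C\right)\right) = \left(398462 + 215901\right) \left(-143738 + \left(169 \cdot 142 + 936\right)\right) = 614363 \left(-143738 + \left(23998 + 936\right)\right) = 614363 \left(-143738 + 24934\right) = 614363 \left(-118804\right) = -72988781852$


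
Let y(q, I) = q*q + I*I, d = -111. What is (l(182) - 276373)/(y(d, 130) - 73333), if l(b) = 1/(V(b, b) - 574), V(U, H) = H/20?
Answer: 1561231087/249188688 ≈ 6.2653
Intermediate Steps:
V(U, H) = H/20 (V(U, H) = H*(1/20) = H/20)
y(q, I) = I**2 + q**2 (y(q, I) = q**2 + I**2 = I**2 + q**2)
l(b) = 1/(-574 + b/20) (l(b) = 1/(b/20 - 574) = 1/(-574 + b/20))
(l(182) - 276373)/(y(d, 130) - 73333) = (20/(-11480 + 182) - 276373)/((130**2 + (-111)**2) - 73333) = (20/(-11298) - 276373)/((16900 + 12321) - 73333) = (20*(-1/11298) - 276373)/(29221 - 73333) = (-10/5649 - 276373)/(-44112) = -1561231087/5649*(-1/44112) = 1561231087/249188688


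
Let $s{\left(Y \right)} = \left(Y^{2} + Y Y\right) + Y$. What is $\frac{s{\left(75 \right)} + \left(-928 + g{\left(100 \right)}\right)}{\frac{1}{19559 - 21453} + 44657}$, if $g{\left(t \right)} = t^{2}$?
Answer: $\frac{38631918}{84580357} \approx 0.45675$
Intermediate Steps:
$s{\left(Y \right)} = Y + 2 Y^{2}$ ($s{\left(Y \right)} = \left(Y^{2} + Y^{2}\right) + Y = 2 Y^{2} + Y = Y + 2 Y^{2}$)
$\frac{s{\left(75 \right)} + \left(-928 + g{\left(100 \right)}\right)}{\frac{1}{19559 - 21453} + 44657} = \frac{75 \left(1 + 2 \cdot 75\right) - \left(928 - 100^{2}\right)}{\frac{1}{19559 - 21453} + 44657} = \frac{75 \left(1 + 150\right) + \left(-928 + 10000\right)}{\frac{1}{-1894} + 44657} = \frac{75 \cdot 151 + 9072}{- \frac{1}{1894} + 44657} = \frac{11325 + 9072}{\frac{84580357}{1894}} = 20397 \cdot \frac{1894}{84580357} = \frac{38631918}{84580357}$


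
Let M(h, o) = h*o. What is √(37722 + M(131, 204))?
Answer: √64446 ≈ 253.86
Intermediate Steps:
√(37722 + M(131, 204)) = √(37722 + 131*204) = √(37722 + 26724) = √64446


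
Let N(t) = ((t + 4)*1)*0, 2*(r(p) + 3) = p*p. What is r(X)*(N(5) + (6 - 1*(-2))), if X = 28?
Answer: 3112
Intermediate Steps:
r(p) = -3 + p**2/2 (r(p) = -3 + (p*p)/2 = -3 + p**2/2)
N(t) = 0 (N(t) = ((4 + t)*1)*0 = (4 + t)*0 = 0)
r(X)*(N(5) + (6 - 1*(-2))) = (-3 + (1/2)*28**2)*(0 + (6 - 1*(-2))) = (-3 + (1/2)*784)*(0 + (6 + 2)) = (-3 + 392)*(0 + 8) = 389*8 = 3112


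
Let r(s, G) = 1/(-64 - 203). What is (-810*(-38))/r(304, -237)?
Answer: -8218260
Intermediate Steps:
r(s, G) = -1/267 (r(s, G) = 1/(-267) = -1/267)
(-810*(-38))/r(304, -237) = (-810*(-38))/(-1/267) = 30780*(-267) = -8218260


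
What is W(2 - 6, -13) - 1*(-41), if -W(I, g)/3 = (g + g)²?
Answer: -1987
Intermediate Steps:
W(I, g) = -12*g² (W(I, g) = -3*(g + g)² = -3*4*g² = -12*g²)
W(2 - 6, -13) - 1*(-41) = -12*(-13)² - 1*(-41) = -12*169 + 41 = -2028 + 41 = -1987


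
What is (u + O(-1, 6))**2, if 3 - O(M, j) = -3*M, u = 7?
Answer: 49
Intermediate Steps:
O(M, j) = 3 + 3*M (O(M, j) = 3 - (-3)*M = 3 + 3*M)
(u + O(-1, 6))**2 = (7 + (3 + 3*(-1)))**2 = (7 + (3 - 3))**2 = (7 + 0)**2 = 7**2 = 49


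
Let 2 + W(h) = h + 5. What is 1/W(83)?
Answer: 1/86 ≈ 0.011628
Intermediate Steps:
W(h) = 3 + h (W(h) = -2 + (h + 5) = -2 + (5 + h) = 3 + h)
1/W(83) = 1/(3 + 83) = 1/86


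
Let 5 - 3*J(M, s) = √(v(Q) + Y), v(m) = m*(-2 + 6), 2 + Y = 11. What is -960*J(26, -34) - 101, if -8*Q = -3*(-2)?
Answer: -1701 + 320*√6 ≈ -917.16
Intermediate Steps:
Q = -¾ (Q = -(-3)*(-2)/8 = -⅛*6 = -¾ ≈ -0.75000)
Y = 9 (Y = -2 + 11 = 9)
v(m) = 4*m (v(m) = m*4 = 4*m)
J(M, s) = 5/3 - √6/3 (J(M, s) = 5/3 - √(4*(-¾) + 9)/3 = 5/3 - √(-3 + 9)/3 = 5/3 - √6/3)
-960*J(26, -34) - 101 = -960*(5/3 - √6/3) - 101 = (-1600 + 320*√6) - 101 = -1701 + 320*√6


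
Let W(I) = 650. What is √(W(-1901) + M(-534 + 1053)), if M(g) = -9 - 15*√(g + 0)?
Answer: √(641 - 15*√519) ≈ 17.300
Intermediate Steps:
M(g) = -9 - 15*√g
√(W(-1901) + M(-534 + 1053)) = √(650 + (-9 - 15*√(-534 + 1053))) = √(650 + (-9 - 15*√519)) = √(641 - 15*√519)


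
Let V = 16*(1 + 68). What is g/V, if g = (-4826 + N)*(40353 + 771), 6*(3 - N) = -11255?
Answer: -2634767/24 ≈ -1.0978e+5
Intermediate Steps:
N = 11273/6 (N = 3 - 1/6*(-11255) = 3 + 11255/6 = 11273/6 ≈ 1878.8)
g = -121199282 (g = (-4826 + 11273/6)*(40353 + 771) = -17683/6*41124 = -121199282)
V = 1104 (V = 16*69 = 1104)
g/V = -121199282/1104 = -121199282*1/1104 = -2634767/24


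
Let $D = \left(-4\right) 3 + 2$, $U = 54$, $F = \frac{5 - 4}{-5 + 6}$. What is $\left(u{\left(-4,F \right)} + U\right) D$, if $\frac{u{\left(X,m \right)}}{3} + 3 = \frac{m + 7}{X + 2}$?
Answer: $-330$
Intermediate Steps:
$F = 1$ ($F = 1 \cdot 1^{-1} = 1 \cdot 1 = 1$)
$u{\left(X,m \right)} = -9 + \frac{3 \left(7 + m\right)}{2 + X}$ ($u{\left(X,m \right)} = -9 + 3 \frac{m + 7}{X + 2} = -9 + 3 \frac{7 + m}{2 + X} = -9 + \frac{3 \left(7 + m\right)}{2 + X}$)
$D = -10$ ($D = -12 + 2 = -10$)
$\left(u{\left(-4,F \right)} + U\right) D = \left(\frac{3 \left(1 + 1 - -12\right)}{2 - 4} + 54\right) \left(-10\right) = \left(\frac{3 \left(1 + 1 + 12\right)}{-2} + 54\right) \left(-10\right) = \left(3 \left(- \frac{1}{2}\right) 14 + 54\right) \left(-10\right) = \left(-21 + 54\right) \left(-10\right) = 33 \left(-10\right) = -330$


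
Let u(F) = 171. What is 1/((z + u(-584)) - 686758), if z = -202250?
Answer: -1/888837 ≈ -1.1251e-6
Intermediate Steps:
1/((z + u(-584)) - 686758) = 1/((-202250 + 171) - 686758) = 1/(-202079 - 686758) = 1/(-888837) = -1/888837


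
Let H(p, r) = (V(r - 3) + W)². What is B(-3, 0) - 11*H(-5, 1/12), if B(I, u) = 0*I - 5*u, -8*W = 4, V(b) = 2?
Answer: -99/4 ≈ -24.750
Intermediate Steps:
W = -½ (W = -⅛*4 = -½ ≈ -0.50000)
B(I, u) = -5*u (B(I, u) = 0 - 5*u = -5*u)
H(p, r) = 9/4 (H(p, r) = (2 - ½)² = (3/2)² = 9/4)
B(-3, 0) - 11*H(-5, 1/12) = -5*0 - 11*9/4 = 0 - 99/4 = -99/4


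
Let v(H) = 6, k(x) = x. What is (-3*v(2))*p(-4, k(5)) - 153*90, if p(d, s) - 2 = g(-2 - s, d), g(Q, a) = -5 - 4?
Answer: -13644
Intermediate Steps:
g(Q, a) = -9
p(d, s) = -7 (p(d, s) = 2 - 9 = -7)
(-3*v(2))*p(-4, k(5)) - 153*90 = -3*6*(-7) - 153*90 = -18*(-7) - 13770 = 126 - 13770 = -13644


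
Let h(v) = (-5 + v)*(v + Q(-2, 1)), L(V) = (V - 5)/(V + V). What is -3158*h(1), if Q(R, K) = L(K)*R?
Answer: 63160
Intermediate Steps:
L(V) = (-5 + V)/(2*V) (L(V) = (-5 + V)/((2*V)) = (-5 + V)*(1/(2*V)) = (-5 + V)/(2*V))
Q(R, K) = R*(-5 + K)/(2*K) (Q(R, K) = ((-5 + K)/(2*K))*R = R*(-5 + K)/(2*K))
h(v) = (-5 + v)*(4 + v) (h(v) = (-5 + v)*(v + (½)*(-2)*(-5 + 1)/1) = (-5 + v)*(v + (½)*(-2)*1*(-4)) = (-5 + v)*(v + 4) = (-5 + v)*(4 + v))
-3158*h(1) = -3158*(-20 + 1² - 1*1) = -3158*(-20 + 1 - 1) = -3158*(-20) = 63160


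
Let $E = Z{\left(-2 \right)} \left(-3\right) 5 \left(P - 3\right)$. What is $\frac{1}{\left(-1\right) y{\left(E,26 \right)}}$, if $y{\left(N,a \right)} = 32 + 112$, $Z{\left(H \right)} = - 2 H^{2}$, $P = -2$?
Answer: $- \frac{1}{144} \approx -0.0069444$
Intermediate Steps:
$E = -600$ ($E = - 2 \left(-2\right)^{2} \left(-3\right) 5 \left(-2 - 3\right) = \left(-2\right) 4 \left(-3\right) 5 \left(-5\right) = \left(-8\right) \left(-3\right) \left(-25\right) = 24 \left(-25\right) = -600$)
$y{\left(N,a \right)} = 144$
$\frac{1}{\left(-1\right) y{\left(E,26 \right)}} = \frac{1}{\left(-1\right) 144} = \frac{1}{-144} = - \frac{1}{144}$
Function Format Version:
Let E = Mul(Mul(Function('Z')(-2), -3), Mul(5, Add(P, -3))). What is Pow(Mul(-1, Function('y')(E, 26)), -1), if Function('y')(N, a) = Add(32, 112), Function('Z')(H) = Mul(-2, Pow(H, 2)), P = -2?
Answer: Rational(-1, 144) ≈ -0.0069444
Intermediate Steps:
E = -600 (E = Mul(Mul(Mul(-2, Pow(-2, 2)), -3), Mul(5, Add(-2, -3))) = Mul(Mul(Mul(-2, 4), -3), Mul(5, -5)) = Mul(Mul(-8, -3), -25) = Mul(24, -25) = -600)
Function('y')(N, a) = 144
Pow(Mul(-1, Function('y')(E, 26)), -1) = Pow(Mul(-1, 144), -1) = Pow(-144, -1) = Rational(-1, 144)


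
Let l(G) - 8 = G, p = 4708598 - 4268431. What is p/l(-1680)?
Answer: -440167/1672 ≈ -263.26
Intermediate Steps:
p = 440167
l(G) = 8 + G
p/l(-1680) = 440167/(8 - 1680) = 440167/(-1672) = 440167*(-1/1672) = -440167/1672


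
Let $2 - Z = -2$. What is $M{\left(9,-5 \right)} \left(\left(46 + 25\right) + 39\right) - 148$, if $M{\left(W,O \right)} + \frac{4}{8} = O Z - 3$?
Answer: $-2733$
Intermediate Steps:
$Z = 4$ ($Z = 2 - -2 = 2 + 2 = 4$)
$M{\left(W,O \right)} = - \frac{7}{2} + 4 O$ ($M{\left(W,O \right)} = - \frac{1}{2} + \left(O 4 - 3\right) = - \frac{1}{2} + \left(4 O - 3\right) = - \frac{1}{2} + \left(-3 + 4 O\right) = - \frac{7}{2} + 4 O$)
$M{\left(9,-5 \right)} \left(\left(46 + 25\right) + 39\right) - 148 = \left(- \frac{7}{2} + 4 \left(-5\right)\right) \left(\left(46 + 25\right) + 39\right) - 148 = \left(- \frac{7}{2} - 20\right) \left(71 + 39\right) - 148 = \left(- \frac{47}{2}\right) 110 - 148 = -2585 - 148 = -2733$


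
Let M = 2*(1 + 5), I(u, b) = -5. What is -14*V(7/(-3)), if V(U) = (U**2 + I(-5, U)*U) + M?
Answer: -3668/9 ≈ -407.56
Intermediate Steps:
M = 12 (M = 2*6 = 12)
V(U) = 12 + U**2 - 5*U (V(U) = (U**2 - 5*U) + 12 = 12 + U**2 - 5*U)
-14*V(7/(-3)) = -14*(12 + (7/(-3))**2 - 35/(-3)) = -14*(12 + (7*(-1/3))**2 - 35*(-1)/3) = -14*(12 + (-7/3)**2 - 5*(-7/3)) = -14*(12 + 49/9 + 35/3) = -14*262/9 = -3668/9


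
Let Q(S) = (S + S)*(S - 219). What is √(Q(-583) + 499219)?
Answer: √1434351 ≈ 1197.6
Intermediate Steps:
Q(S) = 2*S*(-219 + S) (Q(S) = (2*S)*(-219 + S) = 2*S*(-219 + S))
√(Q(-583) + 499219) = √(2*(-583)*(-219 - 583) + 499219) = √(2*(-583)*(-802) + 499219) = √(935132 + 499219) = √1434351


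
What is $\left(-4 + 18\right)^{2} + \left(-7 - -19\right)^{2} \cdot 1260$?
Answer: $181636$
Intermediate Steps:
$\left(-4 + 18\right)^{2} + \left(-7 - -19\right)^{2} \cdot 1260 = 14^{2} + \left(-7 + 19\right)^{2} \cdot 1260 = 196 + 12^{2} \cdot 1260 = 196 + 144 \cdot 1260 = 196 + 181440 = 181636$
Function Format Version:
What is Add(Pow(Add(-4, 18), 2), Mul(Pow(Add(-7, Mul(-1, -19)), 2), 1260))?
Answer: 181636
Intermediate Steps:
Add(Pow(Add(-4, 18), 2), Mul(Pow(Add(-7, Mul(-1, -19)), 2), 1260)) = Add(Pow(14, 2), Mul(Pow(Add(-7, 19), 2), 1260)) = Add(196, Mul(Pow(12, 2), 1260)) = Add(196, Mul(144, 1260)) = Add(196, 181440) = 181636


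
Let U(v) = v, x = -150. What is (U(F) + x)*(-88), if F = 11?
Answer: 12232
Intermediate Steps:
(U(F) + x)*(-88) = (11 - 150)*(-88) = -139*(-88) = 12232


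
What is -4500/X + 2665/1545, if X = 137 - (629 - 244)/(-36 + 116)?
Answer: -469349/14523 ≈ -32.318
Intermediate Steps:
X = 2115/16 (X = 137 - 385/80 = 137 - 1*77/16 = 137 - 77/16 = 2115/16 ≈ 132.19)
-4500/X + 2665/1545 = -4500/2115/16 + 2665/1545 = -4500*16/2115 + 2665*(1/1545) = -1600/47 + 533/309 = -469349/14523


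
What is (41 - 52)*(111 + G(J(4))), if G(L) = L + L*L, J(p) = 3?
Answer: -1353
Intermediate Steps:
G(L) = L + L²
(41 - 52)*(111 + G(J(4))) = (41 - 52)*(111 + 3*(1 + 3)) = -11*(111 + 3*4) = -11*(111 + 12) = -11*123 = -1353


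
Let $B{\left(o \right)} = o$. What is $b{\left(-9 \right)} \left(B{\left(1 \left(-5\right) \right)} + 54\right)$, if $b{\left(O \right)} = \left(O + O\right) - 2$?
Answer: $-980$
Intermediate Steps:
$b{\left(O \right)} = -2 + 2 O$ ($b{\left(O \right)} = 2 O - 2 = -2 + 2 O$)
$b{\left(-9 \right)} \left(B{\left(1 \left(-5\right) \right)} + 54\right) = \left(-2 + 2 \left(-9\right)\right) \left(1 \left(-5\right) + 54\right) = \left(-2 - 18\right) \left(-5 + 54\right) = \left(-20\right) 49 = -980$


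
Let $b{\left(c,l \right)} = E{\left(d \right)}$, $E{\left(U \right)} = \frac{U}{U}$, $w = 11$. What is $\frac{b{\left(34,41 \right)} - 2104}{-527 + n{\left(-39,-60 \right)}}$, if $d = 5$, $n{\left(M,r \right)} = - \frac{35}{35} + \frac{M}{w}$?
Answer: $\frac{7711}{1949} \approx 3.9564$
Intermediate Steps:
$n{\left(M,r \right)} = -1 + \frac{M}{11}$ ($n{\left(M,r \right)} = - \frac{35}{35} + \frac{M}{11} = \left(-35\right) \frac{1}{35} + M \frac{1}{11} = -1 + \frac{M}{11}$)
$E{\left(U \right)} = 1$
$b{\left(c,l \right)} = 1$
$\frac{b{\left(34,41 \right)} - 2104}{-527 + n{\left(-39,-60 \right)}} = \frac{1 - 2104}{-527 + \left(-1 + \frac{1}{11} \left(-39\right)\right)} = - \frac{2103}{-527 - \frac{50}{11}} = - \frac{2103}{- \frac{5847}{11}} = \left(-2103\right) \left(- \frac{11}{5847}\right) = \frac{7711}{1949}$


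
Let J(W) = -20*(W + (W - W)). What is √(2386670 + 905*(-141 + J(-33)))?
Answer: √2856365 ≈ 1690.1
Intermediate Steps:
J(W) = -20*W (J(W) = -20*(W + 0) = -20*W)
√(2386670 + 905*(-141 + J(-33))) = √(2386670 + 905*(-141 - 20*(-33))) = √(2386670 + 905*(-141 + 660)) = √(2386670 + 905*519) = √(2386670 + 469695) = √2856365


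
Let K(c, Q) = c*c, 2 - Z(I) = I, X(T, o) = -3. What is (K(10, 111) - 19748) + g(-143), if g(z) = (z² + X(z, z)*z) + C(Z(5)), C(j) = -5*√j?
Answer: 1230 - 5*I*√3 ≈ 1230.0 - 8.6602*I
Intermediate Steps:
Z(I) = 2 - I
K(c, Q) = c²
g(z) = z² - 3*z - 5*I*√3 (g(z) = (z² - 3*z) - 5*√(2 - 1*5) = (z² - 3*z) - 5*√(2 - 5) = (z² - 3*z) - 5*I*√3 = z² - 3*z - 5*I*√3)
(K(10, 111) - 19748) + g(-143) = (10² - 19748) + ((-143)² - 3*(-143) - 5*I*√3) = (100 - 19748) + (20449 + 429 - 5*I*√3) = -19648 + (20878 - 5*I*√3) = 1230 - 5*I*√3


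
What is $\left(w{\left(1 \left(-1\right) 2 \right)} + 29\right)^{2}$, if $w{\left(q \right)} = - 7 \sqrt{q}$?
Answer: $743 - 406 i \sqrt{2} \approx 743.0 - 574.17 i$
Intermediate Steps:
$\left(w{\left(1 \left(-1\right) 2 \right)} + 29\right)^{2} = \left(- 7 \sqrt{1 \left(-1\right) 2} + 29\right)^{2} = \left(- 7 \sqrt{\left(-1\right) 2} + 29\right)^{2} = \left(- 7 \sqrt{-2} + 29\right)^{2} = \left(- 7 i \sqrt{2} + 29\right)^{2} = \left(29 - 7 i \sqrt{2}\right)^{2}$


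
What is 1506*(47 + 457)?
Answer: 759024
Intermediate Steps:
1506*(47 + 457) = 1506*504 = 759024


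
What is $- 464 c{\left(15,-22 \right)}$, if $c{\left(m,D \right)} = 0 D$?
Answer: $0$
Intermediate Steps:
$c{\left(m,D \right)} = 0$
$- 464 c{\left(15,-22 \right)} = \left(-464\right) 0 = 0$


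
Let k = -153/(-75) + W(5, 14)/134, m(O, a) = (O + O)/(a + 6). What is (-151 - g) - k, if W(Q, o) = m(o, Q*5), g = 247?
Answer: -20772427/51925 ≈ -400.05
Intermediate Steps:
m(O, a) = 2*O/(6 + a) (m(O, a) = (2*O)/(6 + a) = 2*O/(6 + a))
W(Q, o) = 2*o/(6 + 5*Q) (W(Q, o) = 2*o/(6 + Q*5) = 2*o/(6 + 5*Q))
k = 106277/51925 (k = -153/(-75) + (2*14/(6 + 5*5))/134 = -153*(-1/75) + (2*14/(6 + 25))*(1/134) = 51/25 + (2*14/31)*(1/134) = 51/25 + (2*14*(1/31))*(1/134) = 51/25 + (28/31)*(1/134) = 51/25 + 14/2077 = 106277/51925 ≈ 2.0467)
(-151 - g) - k = (-151 - 1*247) - 1*106277/51925 = (-151 - 247) - 106277/51925 = -398 - 106277/51925 = -20772427/51925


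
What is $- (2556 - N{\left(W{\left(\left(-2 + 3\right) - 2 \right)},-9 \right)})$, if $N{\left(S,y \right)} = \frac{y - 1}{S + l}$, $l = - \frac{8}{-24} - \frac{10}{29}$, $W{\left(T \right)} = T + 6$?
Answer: $- \frac{555087}{217} \approx -2558.0$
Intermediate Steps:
$W{\left(T \right)} = 6 + T$
$l = - \frac{1}{87}$ ($l = \left(-8\right) \left(- \frac{1}{24}\right) - \frac{10}{29} = \frac{1}{3} - \frac{10}{29} = - \frac{1}{87} \approx -0.011494$)
$N{\left(S,y \right)} = \frac{-1 + y}{- \frac{1}{87} + S}$ ($N{\left(S,y \right)} = \frac{y - 1}{S - \frac{1}{87}} = \frac{-1 + y}{- \frac{1}{87} + S}$)
$- (2556 - N{\left(W{\left(\left(-2 + 3\right) - 2 \right)},-9 \right)}) = - (2556 - \frac{87 \left(-1 - 9\right)}{-1 + 87 \left(6 + \left(\left(-2 + 3\right) - 2\right)\right)}) = - (2556 - 87 \frac{1}{-1 + 87 \left(6 + \left(1 - 2\right)\right)} \left(-10\right)) = - (2556 - 87 \frac{1}{-1 + 87 \left(6 - 1\right)} \left(-10\right)) = - (2556 - 87 \frac{1}{-1 + 87 \cdot 5} \left(-10\right)) = - (2556 - 87 \frac{1}{-1 + 435} \left(-10\right)) = - (2556 - 87 \cdot \frac{1}{434} \left(-10\right)) = - (2556 - - \frac{435}{217}) = - (2556 + \frac{435}{217}) = \left(-1\right) \frac{555087}{217} = - \frac{555087}{217}$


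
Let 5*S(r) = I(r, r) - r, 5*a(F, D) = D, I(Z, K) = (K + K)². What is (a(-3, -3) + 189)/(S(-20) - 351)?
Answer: -314/45 ≈ -6.9778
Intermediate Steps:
I(Z, K) = 4*K² (I(Z, K) = (2*K)² = 4*K²)
a(F, D) = D/5
S(r) = -r/5 + 4*r²/5 (S(r) = (4*r² - r)/5 = (-r + 4*r²)/5 = -r/5 + 4*r²/5)
(a(-3, -3) + 189)/(S(-20) - 351) = ((⅕)*(-3) + 189)/((⅕)*(-20)*(-1 + 4*(-20)) - 351) = (-⅗ + 189)/((⅕)*(-20)*(-1 - 80) - 351) = 942/(5*((⅕)*(-20)*(-81) - 351)) = 942/(5*(324 - 351)) = (942/5)/(-27) = (942/5)*(-1/27) = -314/45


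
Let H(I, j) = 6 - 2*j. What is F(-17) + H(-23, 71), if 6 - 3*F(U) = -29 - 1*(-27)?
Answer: -400/3 ≈ -133.33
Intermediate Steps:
F(U) = 8/3 (F(U) = 2 - (-29 - 1*(-27))/3 = 2 - (-29 + 27)/3 = 2 - 1/3*(-2) = 2 + 2/3 = 8/3)
F(-17) + H(-23, 71) = 8/3 + (6 - 2*71) = 8/3 + (6 - 142) = 8/3 - 136 = -400/3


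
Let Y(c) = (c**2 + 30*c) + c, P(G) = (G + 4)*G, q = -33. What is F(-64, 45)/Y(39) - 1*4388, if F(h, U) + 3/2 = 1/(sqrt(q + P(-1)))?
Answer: -7986161/1820 - I/16380 ≈ -4388.0 - 6.105e-5*I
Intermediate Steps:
P(G) = G*(4 + G) (P(G) = (4 + G)*G = G*(4 + G))
Y(c) = c**2 + 31*c
F(h, U) = -3/2 - I/6 (F(h, U) = -3/2 + 1/(sqrt(-33 - (4 - 1))) = -3/2 + 1/(sqrt(-33 - 1*3)) = -3/2 + 1/(sqrt(-33 - 3)) = -3/2 + 1/(sqrt(-36)) = -3/2 + 1/(6*I) = -3/2 - I/6)
F(-64, 45)/Y(39) - 1*4388 = (-3/2 - I/6)/((39*(31 + 39))) - 1*4388 = (-3/2 - I/6)/((39*70)) - 4388 = (-3/2 - I/6)/2730 - 4388 = (-3/2 - I/6)*(1/2730) - 4388 = (-1/1820 - I/16380) - 4388 = -7986161/1820 - I/16380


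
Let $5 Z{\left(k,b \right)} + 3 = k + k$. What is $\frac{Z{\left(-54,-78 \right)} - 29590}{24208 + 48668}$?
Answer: $- \frac{148061}{364380} \approx -0.40634$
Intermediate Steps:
$Z{\left(k,b \right)} = - \frac{3}{5} + \frac{2 k}{5}$ ($Z{\left(k,b \right)} = - \frac{3}{5} + \frac{k + k}{5} = - \frac{3}{5} + \frac{2 k}{5}$)
$\frac{Z{\left(-54,-78 \right)} - 29590}{24208 + 48668} = \frac{\left(- \frac{3}{5} + \frac{2}{5} \left(-54\right)\right) - 29590}{24208 + 48668} = \frac{\left(- \frac{3}{5} - \frac{108}{5}\right) - 29590}{72876} = \left(- \frac{111}{5} - 29590\right) \frac{1}{72876} = \left(- \frac{148061}{5}\right) \frac{1}{72876} = - \frac{148061}{364380}$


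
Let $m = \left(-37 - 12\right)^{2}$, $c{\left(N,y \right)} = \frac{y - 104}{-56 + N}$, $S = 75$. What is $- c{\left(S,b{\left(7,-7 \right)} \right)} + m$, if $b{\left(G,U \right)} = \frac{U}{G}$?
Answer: $\frac{45724}{19} \approx 2406.5$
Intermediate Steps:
$c{\left(N,y \right)} = \frac{-104 + y}{-56 + N}$
$m = 2401$ ($m = \left(-49\right)^{2} = 2401$)
$- c{\left(S,b{\left(7,-7 \right)} \right)} + m = - \frac{-104 - \frac{7}{7}}{-56 + 75} + 2401 = - \frac{-104 - 1}{19} + 2401 = - \frac{-105}{19} + 2401 = \left(-1\right) \left(- \frac{105}{19}\right) + 2401 = \frac{105}{19} + 2401 = \frac{45724}{19}$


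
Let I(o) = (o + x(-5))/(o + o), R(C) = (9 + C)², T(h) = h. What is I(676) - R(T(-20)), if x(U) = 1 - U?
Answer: -81455/676 ≈ -120.50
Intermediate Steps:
I(o) = (6 + o)/(2*o) (I(o) = (o + (1 - 1*(-5)))/(o + o) = (o + (1 + 5))/((2*o)) = (o + 6)*(1/(2*o)) = (6 + o)*(1/(2*o)) = (6 + o)/(2*o))
I(676) - R(T(-20)) = (½)*(6 + 676)/676 - (9 - 20)² = (½)*(1/676)*682 - 1*(-11)² = 341/676 - 1*121 = 341/676 - 121 = -81455/676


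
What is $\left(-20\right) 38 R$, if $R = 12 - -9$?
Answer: $-15960$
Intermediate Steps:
$R = 21$ ($R = 12 + 9 = 21$)
$\left(-20\right) 38 R = \left(-20\right) 38 \cdot 21 = \left(-760\right) 21 = -15960$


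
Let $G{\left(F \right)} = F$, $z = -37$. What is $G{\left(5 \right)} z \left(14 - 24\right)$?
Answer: $1850$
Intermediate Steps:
$G{\left(5 \right)} z \left(14 - 24\right) = 5 \left(-37\right) \left(14 - 24\right) = - 185 \left(14 - 24\right) = \left(-185\right) \left(-10\right) = 1850$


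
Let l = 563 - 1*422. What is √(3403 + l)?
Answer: 2*√886 ≈ 59.531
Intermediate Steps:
l = 141 (l = 563 - 422 = 141)
√(3403 + l) = √(3403 + 141) = √3544 = 2*√886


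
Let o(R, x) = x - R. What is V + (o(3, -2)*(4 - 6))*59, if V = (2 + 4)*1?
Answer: 596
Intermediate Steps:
V = 6 (V = 6*1 = 6)
V + (o(3, -2)*(4 - 6))*59 = 6 + ((-2 - 1*3)*(4 - 6))*59 = 6 + ((-2 - 3)*(-2))*59 = 6 - 5*(-2)*59 = 6 + 10*59 = 6 + 590 = 596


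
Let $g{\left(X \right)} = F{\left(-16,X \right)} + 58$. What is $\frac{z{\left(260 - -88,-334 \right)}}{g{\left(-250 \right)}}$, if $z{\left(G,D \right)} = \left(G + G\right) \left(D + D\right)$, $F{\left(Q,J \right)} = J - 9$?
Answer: $\frac{154976}{67} \approx 2313.1$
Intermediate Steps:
$F{\left(Q,J \right)} = -9 + J$
$z{\left(G,D \right)} = 4 D G$ ($z{\left(G,D \right)} = 2 G 2 D = 4 D G$)
$g{\left(X \right)} = 49 + X$ ($g{\left(X \right)} = \left(-9 + X\right) + 58 = 49 + X$)
$\frac{z{\left(260 - -88,-334 \right)}}{g{\left(-250 \right)}} = \frac{4 \left(-334\right) \left(260 - -88\right)}{49 - 250} = \frac{4 \left(-334\right) \left(260 + 88\right)}{-201} = 4 \left(-334\right) 348 \left(- \frac{1}{201}\right) = \left(-464928\right) \left(- \frac{1}{201}\right) = \frac{154976}{67}$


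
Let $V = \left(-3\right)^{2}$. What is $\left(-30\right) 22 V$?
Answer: $-5940$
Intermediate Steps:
$V = 9$
$\left(-30\right) 22 V = \left(-30\right) 22 \cdot 9 = \left(-660\right) 9 = -5940$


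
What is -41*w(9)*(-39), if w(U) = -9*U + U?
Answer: -115128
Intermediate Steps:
w(U) = -8*U
-41*w(9)*(-39) = -(-328)*9*(-39) = -41*(-72)*(-39) = 2952*(-39) = -115128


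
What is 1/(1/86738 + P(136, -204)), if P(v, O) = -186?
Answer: -86738/16133267 ≈ -0.0053763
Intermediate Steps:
1/(1/86738 + P(136, -204)) = 1/(1/86738 - 186) = 1/(-16133267/86738) = -86738/16133267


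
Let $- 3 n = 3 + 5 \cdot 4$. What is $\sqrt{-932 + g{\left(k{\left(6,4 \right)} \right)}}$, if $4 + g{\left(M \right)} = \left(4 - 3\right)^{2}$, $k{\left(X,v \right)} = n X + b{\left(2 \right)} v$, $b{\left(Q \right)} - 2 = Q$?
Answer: $i \sqrt{935} \approx 30.578 i$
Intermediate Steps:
$b{\left(Q \right)} = 2 + Q$
$n = - \frac{23}{3}$ ($n = - \frac{3 + 5 \cdot 4}{3} = - \frac{3 + 20}{3} = \left(- \frac{1}{3}\right) 23 = - \frac{23}{3} \approx -7.6667$)
$k{\left(X,v \right)} = 4 v - \frac{23 X}{3}$ ($k{\left(X,v \right)} = - \frac{23 X}{3} + \left(2 + 2\right) v = - \frac{23 X}{3} + 4 v = 4 v - \frac{23 X}{3}$)
$g{\left(M \right)} = -3$ ($g{\left(M \right)} = -4 + \left(4 - 3\right)^{2} = -4 + 1^{2} = -4 + 1 = -3$)
$\sqrt{-932 + g{\left(k{\left(6,4 \right)} \right)}} = \sqrt{-932 - 3} = \sqrt{-935} = i \sqrt{935}$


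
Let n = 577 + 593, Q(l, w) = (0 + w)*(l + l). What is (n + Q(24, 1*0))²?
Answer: 1368900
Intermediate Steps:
Q(l, w) = 2*l*w (Q(l, w) = w*(2*l) = 2*l*w)
n = 1170
(n + Q(24, 1*0))² = (1170 + 2*24*(1*0))² = (1170 + 2*24*0)² = (1170 + 0)² = 1170² = 1368900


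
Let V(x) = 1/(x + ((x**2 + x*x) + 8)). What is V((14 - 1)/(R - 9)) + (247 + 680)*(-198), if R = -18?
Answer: -1068053445/5819 ≈ -1.8355e+5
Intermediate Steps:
V(x) = 1/(8 + x + 2*x**2) (V(x) = 1/(x + ((x**2 + x**2) + 8)) = 1/(x + (2*x**2 + 8)) = 1/(x + (8 + 2*x**2)) = 1/(8 + x + 2*x**2))
V((14 - 1)/(R - 9)) + (247 + 680)*(-198) = 1/(8 + (14 - 1)/(-18 - 9) + 2*((14 - 1)/(-18 - 9))**2) + (247 + 680)*(-198) = 1/(8 + 13/(-27) + 2*(13/(-27))**2) + 927*(-198) = 1/(8 + 13*(-1/27) + 2*(13*(-1/27))**2) - 183546 = 1/(8 - 13/27 + 2*(-13/27)**2) - 183546 = 1/(8 - 13/27 + 2*(169/729)) - 183546 = 1/(8 - 13/27 + 338/729) - 183546 = 1/(5819/729) - 183546 = 729/5819 - 183546 = -1068053445/5819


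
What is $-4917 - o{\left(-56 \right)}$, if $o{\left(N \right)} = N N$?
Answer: $-8053$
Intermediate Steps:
$o{\left(N \right)} = N^{2}$
$-4917 - o{\left(-56 \right)} = -4917 - \left(-56\right)^{2} = -4917 - 3136 = -8053$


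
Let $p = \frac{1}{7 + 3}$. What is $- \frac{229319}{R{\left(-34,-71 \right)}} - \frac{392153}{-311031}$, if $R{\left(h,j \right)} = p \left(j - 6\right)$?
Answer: $\frac{101897624953}{3421341} \approx 29783.0$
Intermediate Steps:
$p = \frac{1}{10} \approx 0.1$
$R{\left(h,j \right)} = - \frac{3}{5} + \frac{j}{10}$ ($R{\left(h,j \right)} = \frac{j - 6}{10} = \frac{-6 + j}{10} = - \frac{3}{5} + \frac{j}{10}$)
$- \frac{229319}{R{\left(-34,-71 \right)}} - \frac{392153}{-311031} = - \frac{229319}{- \frac{3}{5} + \frac{1}{10} \left(-71\right)} - \frac{392153}{-311031} = - \frac{229319}{- \frac{3}{5} - \frac{71}{10}} - - \frac{392153}{311031} = - \frac{229319}{- \frac{77}{10}} + \frac{392153}{311031} = \left(-229319\right) \left(- \frac{10}{77}\right) + \frac{392153}{311031} = \frac{2293190}{77} + \frac{392153}{311031} = \frac{101897624953}{3421341}$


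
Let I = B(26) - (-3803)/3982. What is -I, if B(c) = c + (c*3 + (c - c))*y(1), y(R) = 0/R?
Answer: -107335/3982 ≈ -26.955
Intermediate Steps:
y(R) = 0
B(c) = c (B(c) = c + (c*3 + (c - c))*0 = c + (3*c + 0)*0 = c + (3*c)*0 = c + 0 = c)
I = 107335/3982 (I = 26 - (-3803)/3982 = 26 - 1*(-3803/3982) = 26 + 3803/3982 = 107335/3982 ≈ 26.955)
-I = -1*107335/3982 = -107335/3982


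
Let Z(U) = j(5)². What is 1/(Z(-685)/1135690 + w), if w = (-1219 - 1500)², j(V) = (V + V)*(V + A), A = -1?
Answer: 113569/839611187969 ≈ 1.3526e-7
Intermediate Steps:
j(V) = 2*V*(-1 + V) (j(V) = (V + V)*(V - 1) = (2*V)*(-1 + V) = 2*V*(-1 + V))
w = 7392961 (w = (-2719)² = 7392961)
Z(U) = 1600 (Z(U) = (2*5*(-1 + 5))² = (2*5*4)² = 40² = 1600)
1/(Z(-685)/1135690 + w) = 1/(1600/1135690 + 7392961) = 1/(1600*(1/1135690) + 7392961) = 1/(160/113569 + 7392961) = 1/(839611187969/113569) = 113569/839611187969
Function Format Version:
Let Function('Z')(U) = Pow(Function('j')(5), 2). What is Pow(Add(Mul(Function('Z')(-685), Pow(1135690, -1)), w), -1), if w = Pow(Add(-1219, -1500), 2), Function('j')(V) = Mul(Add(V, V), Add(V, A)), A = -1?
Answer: Rational(113569, 839611187969) ≈ 1.3526e-7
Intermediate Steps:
Function('j')(V) = Mul(2, V, Add(-1, V)) (Function('j')(V) = Mul(Add(V, V), Add(V, -1)) = Mul(Mul(2, V), Add(-1, V)) = Mul(2, V, Add(-1, V)))
w = 7392961 (w = Pow(-2719, 2) = 7392961)
Function('Z')(U) = 1600 (Function('Z')(U) = Pow(Mul(2, 5, Add(-1, 5)), 2) = Pow(Mul(2, 5, 4), 2) = Pow(40, 2) = 1600)
Pow(Add(Mul(Function('Z')(-685), Pow(1135690, -1)), w), -1) = Pow(Add(Mul(1600, Pow(1135690, -1)), 7392961), -1) = Pow(Add(Mul(1600, Rational(1, 1135690)), 7392961), -1) = Pow(Add(Rational(160, 113569), 7392961), -1) = Pow(Rational(839611187969, 113569), -1) = Rational(113569, 839611187969)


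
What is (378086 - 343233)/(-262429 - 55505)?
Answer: -34853/317934 ≈ -0.10962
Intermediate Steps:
(378086 - 343233)/(-262429 - 55505) = 34853/(-317934) = 34853*(-1/317934) = -34853/317934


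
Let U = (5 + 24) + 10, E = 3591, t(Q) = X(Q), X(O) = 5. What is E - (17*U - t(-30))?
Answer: 2933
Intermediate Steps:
t(Q) = 5
U = 39 (U = 29 + 10 = 39)
E - (17*U - t(-30)) = 3591 - (17*39 - 1*5) = 3591 - (663 - 5) = 3591 - 1*658 = 3591 - 658 = 2933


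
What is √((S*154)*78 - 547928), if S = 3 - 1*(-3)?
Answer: 4*I*√29741 ≈ 689.82*I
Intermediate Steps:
S = 6 (S = 3 + 3 = 6)
√((S*154)*78 - 547928) = √((6*154)*78 - 547928) = √(924*78 - 547928) = √(72072 - 547928) = √(-475856) = 4*I*√29741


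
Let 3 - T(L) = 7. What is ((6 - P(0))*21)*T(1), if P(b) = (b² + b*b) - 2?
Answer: -672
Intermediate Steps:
T(L) = -4 (T(L) = 3 - 1*7 = 3 - 7 = -4)
P(b) = -2 + 2*b² (P(b) = (b² + b²) - 2 = 2*b² - 2 = -2 + 2*b²)
((6 - P(0))*21)*T(1) = ((6 - (-2 + 2*0²))*21)*(-4) = ((6 - (-2 + 2*0))*21)*(-4) = ((6 - (-2 + 0))*21)*(-4) = ((6 - 1*(-2))*21)*(-4) = ((6 + 2)*21)*(-4) = (8*21)*(-4) = 168*(-4) = -672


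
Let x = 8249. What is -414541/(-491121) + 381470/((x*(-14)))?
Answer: -69737122972/28358799903 ≈ -2.4591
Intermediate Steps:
-414541/(-491121) + 381470/((x*(-14))) = -414541/(-491121) + 381470/((8249*(-14))) = -414541*(-1/491121) + 381470/(-115486) = 414541/491121 + 381470*(-1/115486) = 414541/491121 - 190735/57743 = -69737122972/28358799903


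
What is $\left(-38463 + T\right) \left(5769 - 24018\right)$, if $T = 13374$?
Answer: $457849161$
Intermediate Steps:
$\left(-38463 + T\right) \left(5769 - 24018\right) = \left(-38463 + 13374\right) \left(5769 - 24018\right) = \left(-25089\right) \left(-18249\right) = 457849161$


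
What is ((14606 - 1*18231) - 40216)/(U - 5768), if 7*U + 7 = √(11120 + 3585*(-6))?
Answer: 12393017721/1630797079 + 306887*I*√10390/1630797079 ≈ 7.5994 + 0.019182*I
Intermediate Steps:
U = -1 + I*√10390/7 (U = -1 + √(11120 + 3585*(-6))/7 = -1 + √(11120 - 21510)/7 = -1 + √(-10390)/7 = -1 + (I*√10390)/7 = -1 + I*√10390/7 ≈ -1.0 + 14.562*I)
((14606 - 1*18231) - 40216)/(U - 5768) = ((14606 - 1*18231) - 40216)/((-1 + I*√10390/7) - 5768) = ((14606 - 18231) - 40216)/(-5769 + I*√10390/7) = (-3625 - 40216)/(-5769 + I*√10390/7) = -43841/(-5769 + I*√10390/7)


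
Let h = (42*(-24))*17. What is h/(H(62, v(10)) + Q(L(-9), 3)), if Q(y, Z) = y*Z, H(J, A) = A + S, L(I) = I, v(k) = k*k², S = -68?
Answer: -17136/905 ≈ -18.935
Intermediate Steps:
v(k) = k³
H(J, A) = -68 + A (H(J, A) = A - 68 = -68 + A)
Q(y, Z) = Z*y
h = -17136 (h = -1008*17 = -17136)
h/(H(62, v(10)) + Q(L(-9), 3)) = -17136/((-68 + 10³) + 3*(-9)) = -17136/((-68 + 1000) - 27) = -17136/(932 - 27) = -17136/905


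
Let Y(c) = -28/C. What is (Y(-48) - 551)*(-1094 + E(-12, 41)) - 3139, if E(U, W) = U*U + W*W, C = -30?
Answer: -6078566/15 ≈ -4.0524e+5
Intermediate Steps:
E(U, W) = U² + W²
Y(c) = 14/15 (Y(c) = -28/(-30) = -28*(-1/30) = 14/15)
(Y(-48) - 551)*(-1094 + E(-12, 41)) - 3139 = (14/15 - 551)*(-1094 + ((-12)² + 41²)) - 3139 = -8251*(-1094 + (144 + 1681))/15 - 3139 = -8251*(-1094 + 1825)/15 - 3139 = -8251/15*731 - 3139 = -6031481/15 - 3139 = -6078566/15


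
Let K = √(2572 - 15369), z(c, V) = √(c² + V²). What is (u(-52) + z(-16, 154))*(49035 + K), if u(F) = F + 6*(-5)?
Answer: -2*(41 - √5993)*(49035 + I*√12797) ≈ 3.5712e+6 + 8238.7*I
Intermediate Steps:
u(F) = -30 + F (u(F) = F - 30 = -30 + F)
z(c, V) = √(V² + c²)
K = I*√12797 (K = √(-12797) = I*√12797 ≈ 113.12*I)
(u(-52) + z(-16, 154))*(49035 + K) = ((-30 - 52) + √(154² + (-16)²))*(49035 + I*√12797) = (-82 + √(23716 + 256))*(49035 + I*√12797) = (-82 + √23972)*(49035 + I*√12797) = (-82 + 2*√5993)*(49035 + I*√12797)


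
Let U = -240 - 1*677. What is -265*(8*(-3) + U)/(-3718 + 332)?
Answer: -249365/3386 ≈ -73.646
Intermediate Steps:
U = -917 (U = -240 - 677 = -917)
-265*(8*(-3) + U)/(-3718 + 332) = -265*(8*(-3) - 917)/(-3718 + 332) = -265*(-24 - 917)/(-3386) = -(-249365)*(-1)/3386 = -265*941/3386 = -249365/3386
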